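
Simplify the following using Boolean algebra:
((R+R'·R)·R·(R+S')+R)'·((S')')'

((R+R'·R)·R·(R+S')+R)'·((S')')'
= (R·R·(R+S')+R)'·((S')')'   [complement / identity]
= (R·R+R)'·((S')')'   [absorption]
= (R+R)'·((S')')'   [idempotence]
= (R+R)'·S'   [double negation]
= R'·S'   [idempotence]

R'·S'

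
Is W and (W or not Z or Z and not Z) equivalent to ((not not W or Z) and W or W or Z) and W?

Yes

E1: W and (W or not Z or Z and not Z)
    = W and (W or not Z)   — complement / identity
    = W   — absorption
E2: ((not not W or Z) and W or W or Z) and W
    = ((W or Z) and W or W or Z) and W   — double negation
    = (W or Z) and W   — absorption
    = W   — absorption
Both reduce to W, so they are equivalent.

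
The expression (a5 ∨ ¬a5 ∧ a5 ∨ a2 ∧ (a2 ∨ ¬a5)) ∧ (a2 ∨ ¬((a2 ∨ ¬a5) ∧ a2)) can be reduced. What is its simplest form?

(a5 ∨ ¬a5 ∧ a5 ∨ a2 ∧ (a2 ∨ ¬a5)) ∧ (a2 ∨ ¬((a2 ∨ ¬a5) ∧ a2))
= (a5 ∨ ¬a5 ∧ a5 ∨ a2) ∧ (a2 ∨ ¬((a2 ∨ ¬a5) ∧ a2))
= (a5 ∨ ¬a5 ∧ a5 ∨ a2) ∧ (a2 ∨ ¬a2)
= a5 ∨ ¬a5 ∧ a5 ∨ a2
= a5 ∨ a2

a5 ∨ a2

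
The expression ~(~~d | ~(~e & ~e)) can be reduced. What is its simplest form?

~(~~d | ~(~e & ~e))
= ~d & ~e & ~e   (De Morgan)
= ~d & ~e   (idempotence)

~d & ~e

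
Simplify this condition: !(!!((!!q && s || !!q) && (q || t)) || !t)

!q && t

!(!!((!!q && s || !!q) && (q || t)) || !t)
= !(!!(!!q && (q || t)) || !t)
= !(!!(q && (q || t)) || !t)
= !(q && (q || t)) && t
= !q && t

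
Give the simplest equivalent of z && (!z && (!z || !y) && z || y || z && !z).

z && (!z && (!z || !y) && z || y || z && !z)
= z && (!z && (!z || !y) && z || y)
= z && (!z && z || y)
= z && y

z && y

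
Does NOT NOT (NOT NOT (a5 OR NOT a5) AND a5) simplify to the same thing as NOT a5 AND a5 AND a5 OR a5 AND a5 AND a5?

E1: NOT NOT (NOT NOT (a5 OR NOT a5) AND a5)
    = NOT NOT ((a5 OR NOT a5) AND a5)   (double negation)
    = (a5 OR NOT a5) AND a5   (double negation)
    = a5   (complement / identity)
E2: NOT a5 AND a5 AND a5 OR a5 AND a5 AND a5
    = a5 AND a5   (distribution)
    = a5   (idempotence)
Both reduce to a5, so they are equivalent.

Yes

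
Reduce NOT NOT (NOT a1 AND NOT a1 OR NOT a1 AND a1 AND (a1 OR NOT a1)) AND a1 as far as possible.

NOT NOT (NOT a1 AND NOT a1 OR NOT a1 AND a1 AND (a1 OR NOT a1)) AND a1
= NOT NOT (NOT a1 AND NOT a1 OR NOT a1 AND a1) AND a1   (complement / identity)
= (NOT a1 AND NOT a1 OR NOT a1 AND a1) AND a1   (double negation)
= NOT a1 AND a1   (distribution)
= FALSE   (complement)

FALSE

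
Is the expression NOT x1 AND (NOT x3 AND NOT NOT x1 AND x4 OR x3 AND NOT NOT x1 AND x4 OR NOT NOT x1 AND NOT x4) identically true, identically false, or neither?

NOT x1 AND (NOT x3 AND NOT NOT x1 AND x4 OR x3 AND NOT NOT x1 AND x4 OR NOT NOT x1 AND NOT x4)
= NOT x1 AND (NOT NOT x1 AND x4 OR NOT NOT x1 AND NOT x4)   (distribution)
= NOT x1 AND NOT NOT x1   (distribution)
= NOT x1 AND x1   (double negation)
= FALSE   (complement)

identically false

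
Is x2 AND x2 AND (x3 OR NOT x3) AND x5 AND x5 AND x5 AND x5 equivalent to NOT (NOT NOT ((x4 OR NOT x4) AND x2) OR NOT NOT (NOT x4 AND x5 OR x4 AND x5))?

No

E1: x2 AND x2 AND (x3 OR NOT x3) AND x5 AND x5 AND x5 AND x5
    = x2 AND (x3 OR NOT x3) AND x5 AND x5 AND x5 AND x5   — idempotence
    = x2 AND x5 AND x5 AND x5 AND x5   — complement / identity
    = x2 AND x5 AND x5   — idempotence
    = x2 AND x5   — idempotence
E2: NOT (NOT NOT ((x4 OR NOT x4) AND x2) OR NOT NOT (NOT x4 AND x5 OR x4 AND x5))
    = NOT ((x4 OR NOT x4) AND x2) AND NOT (NOT x4 AND x5 OR x4 AND x5)   — De Morgan
    = NOT x2 AND NOT (NOT x4 AND x5 OR x4 AND x5)   — complement / identity
    = NOT x2 AND NOT x5   — distribution
These differ: at x2=0, x3=0, x4=0, x5=0, E1 = 0 but E2 = 1.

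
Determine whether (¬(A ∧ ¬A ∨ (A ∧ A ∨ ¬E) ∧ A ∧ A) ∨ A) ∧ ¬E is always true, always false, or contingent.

(¬(A ∧ ¬A ∨ (A ∧ A ∨ ¬E) ∧ A ∧ A) ∨ A) ∧ ¬E
= (¬(A ∧ ¬A ∨ A ∧ A) ∨ A) ∧ ¬E   (absorption)
= (¬A ∨ A) ∧ ¬E   (distribution)
= ¬E   (complement / identity)
This depends on E, so it is not a constant.

contingent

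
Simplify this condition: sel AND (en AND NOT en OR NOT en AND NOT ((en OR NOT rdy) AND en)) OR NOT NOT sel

sel AND (en AND NOT en OR NOT en AND NOT ((en OR NOT rdy) AND en)) OR NOT NOT sel
= sel AND (en AND NOT en OR NOT en AND NOT en) OR NOT NOT sel
= sel AND NOT en OR NOT NOT sel
= sel AND NOT en OR sel
= sel

sel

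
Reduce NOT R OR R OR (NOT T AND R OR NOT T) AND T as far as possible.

TRUE

NOT R OR R OR (NOT T AND R OR NOT T) AND T
= NOT R OR R OR NOT T AND T   — absorption
= NOT R OR R   — complement / identity
= TRUE   — complement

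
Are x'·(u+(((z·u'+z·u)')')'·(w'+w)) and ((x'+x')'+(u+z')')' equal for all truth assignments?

Yes

E1: x'·(u+(((z·u'+z·u)')')'·(w'+w))
    = x'·(u+(((z·u'+z·u)')')')
    = x'·(u+(z·u'+z·u)')
    = x'·(u+z')
E2: ((x'+x')'+(u+z')')'
    = (x'+x')·(u+z')
    = x'·(u+z')
Both reduce to x'·(u+z'), so they are equivalent.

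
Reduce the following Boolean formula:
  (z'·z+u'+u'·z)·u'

u'

(z'·z+u'+u'·z)·u'
= (u'+u'·z)·u'   — complement / identity
= u'·u'   — absorption
= u'   — idempotence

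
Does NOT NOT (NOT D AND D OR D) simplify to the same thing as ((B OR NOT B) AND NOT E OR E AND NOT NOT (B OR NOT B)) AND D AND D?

E1: NOT NOT (NOT D AND D OR D)
    = NOT NOT D   — complement / identity
    = D   — double negation
E2: ((B OR NOT B) AND NOT E OR E AND NOT NOT (B OR NOT B)) AND D AND D
    = ((B OR NOT B) AND NOT E OR E AND NOT NOT (B OR NOT B)) AND D   — idempotence
    = ((B OR NOT B) AND NOT E OR E AND (B OR NOT B)) AND D   — double negation
    = (B OR NOT B) AND D   — distribution
    = D   — complement / identity
Both reduce to D, so they are equivalent.

Yes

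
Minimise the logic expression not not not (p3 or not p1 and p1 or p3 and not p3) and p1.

not p3 and p1

not not not (p3 or not p1 and p1 or p3 and not p3) and p1
= not not not (p3 or p3 and not p3) and p1   (complement / identity)
= not not not p3 and p1   (complement / identity)
= not p3 and p1   (double negation)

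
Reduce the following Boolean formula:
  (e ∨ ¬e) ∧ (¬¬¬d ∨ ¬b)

(e ∨ ¬e) ∧ (¬¬¬d ∨ ¬b)
= ¬¬¬d ∨ ¬b   [complement / identity]
= ¬d ∨ ¬b   [double negation]

¬d ∨ ¬b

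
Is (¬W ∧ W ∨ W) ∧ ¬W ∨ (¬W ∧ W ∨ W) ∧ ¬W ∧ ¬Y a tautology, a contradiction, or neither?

contradiction

(¬W ∧ W ∨ W) ∧ ¬W ∨ (¬W ∧ W ∨ W) ∧ ¬W ∧ ¬Y
= (¬W ∧ W ∨ W) ∧ ¬W
= W ∧ ¬W
= False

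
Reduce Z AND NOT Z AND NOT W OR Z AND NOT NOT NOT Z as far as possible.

Z AND NOT Z AND NOT W OR Z AND NOT NOT NOT Z
= Z AND NOT Z AND NOT W OR Z AND NOT Z   — double negation
= Z AND NOT Z   — absorption
= FALSE   — complement

FALSE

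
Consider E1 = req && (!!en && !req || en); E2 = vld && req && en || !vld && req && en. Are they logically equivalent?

Yes

E1: req && (!!en && !req || en)
    = req && (en && !req || en)   — double negation
    = req && en   — absorption
E2: vld && req && en || !vld && req && en
    = req && en   — distribution
Both reduce to req && en, so they are equivalent.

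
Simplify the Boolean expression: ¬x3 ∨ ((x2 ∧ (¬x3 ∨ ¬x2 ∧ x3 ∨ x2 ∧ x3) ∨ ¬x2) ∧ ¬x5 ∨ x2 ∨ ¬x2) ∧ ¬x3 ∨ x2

¬x3 ∨ x2

¬x3 ∨ ((x2 ∧ (¬x3 ∨ ¬x2 ∧ x3 ∨ x2 ∧ x3) ∨ ¬x2) ∧ ¬x5 ∨ x2 ∨ ¬x2) ∧ ¬x3 ∨ x2
= ¬x3 ∨ ((x2 ∧ (¬x3 ∨ x3) ∨ ¬x2) ∧ ¬x5 ∨ x2 ∨ ¬x2) ∧ ¬x3 ∨ x2
= ¬x3 ∨ ((x2 ∨ ¬x2) ∧ ¬x5 ∨ x2 ∨ ¬x2) ∧ ¬x3 ∨ x2
= ¬x3 ∨ (x2 ∨ ¬x2) ∧ ¬x3 ∨ x2
= ¬x3 ∨ ¬x3 ∨ x2
= ¬x3 ∨ x2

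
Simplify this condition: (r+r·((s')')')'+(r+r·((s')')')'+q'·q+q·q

r'+q

(r+r·((s')')')'+(r+r·((s')')')'+q'·q+q·q
= (r+r·((s')')')'+q'·q+q·q   [idempotence]
= (r+r·s')'+q'·q+q·q   [double negation]
= (r+r·s')'+q   [distribution]
= r'+q   [absorption]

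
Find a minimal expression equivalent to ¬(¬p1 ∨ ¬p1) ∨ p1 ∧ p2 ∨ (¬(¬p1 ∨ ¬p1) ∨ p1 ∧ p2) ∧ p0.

p1

¬(¬p1 ∨ ¬p1) ∨ p1 ∧ p2 ∨ (¬(¬p1 ∨ ¬p1) ∨ p1 ∧ p2) ∧ p0
= ¬(¬p1 ∨ ¬p1) ∨ p1 ∧ p2
= p1 ∧ p1 ∨ p1 ∧ p2
= p1 ∨ p1 ∧ p2
= p1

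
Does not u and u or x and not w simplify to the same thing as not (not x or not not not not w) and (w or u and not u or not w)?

Yes

E1: not u and u or x and not w
    = x and not w   (complement / identity)
E2: not (not x or not not not not w) and (w or u and not u or not w)
    = not (not x or not not not not w) and (w or not w)   (complement / identity)
    = x and not not not w and (w or not w)   (De Morgan)
    = x and not not not w   (complement / identity)
    = x and not w   (double negation)
Both reduce to x and not w, so they are equivalent.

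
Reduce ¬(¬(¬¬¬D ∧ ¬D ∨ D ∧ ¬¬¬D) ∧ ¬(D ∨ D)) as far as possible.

¬(¬(¬¬¬D ∧ ¬D ∨ D ∧ ¬¬¬D) ∧ ¬(D ∨ D))
= ¬(¬(¬¬¬D ∧ ¬D ∨ D ∧ ¬¬¬D) ∧ ¬D)   (idempotence)
= ¬(¬¬¬¬D ∧ ¬D)   (distribution)
= ¬¬¬D ∨ D   (De Morgan)
= ¬D ∨ D   (double negation)
= True   (complement)

True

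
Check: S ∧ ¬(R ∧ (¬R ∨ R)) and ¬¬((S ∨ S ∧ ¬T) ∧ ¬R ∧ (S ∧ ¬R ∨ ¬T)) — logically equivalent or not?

Yes

E1: S ∧ ¬(R ∧ (¬R ∨ R))
    = S ∧ ¬R   — complement / identity
E2: ¬¬((S ∨ S ∧ ¬T) ∧ ¬R ∧ (S ∧ ¬R ∨ ¬T))
    = (S ∨ S ∧ ¬T) ∧ ¬R ∧ (S ∧ ¬R ∨ ¬T)   — double negation
    = S ∧ ¬R ∧ (S ∧ ¬R ∨ ¬T)   — absorption
    = S ∧ ¬R   — absorption
Both reduce to S ∧ ¬R, so they are equivalent.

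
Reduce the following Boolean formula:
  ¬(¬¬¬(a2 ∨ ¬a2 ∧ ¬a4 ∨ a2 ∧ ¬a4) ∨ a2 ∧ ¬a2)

¬(¬¬¬(a2 ∨ ¬a2 ∧ ¬a4 ∨ a2 ∧ ¬a4) ∨ a2 ∧ ¬a2)
= ¬¬¬¬(a2 ∨ ¬a2 ∧ ¬a4 ∨ a2 ∧ ¬a4)   [complement / identity]
= ¬¬(a2 ∨ ¬a2 ∧ ¬a4 ∨ a2 ∧ ¬a4)   [double negation]
= ¬¬(a2 ∨ ¬a4)   [distribution]
= a2 ∨ ¬a4   [double negation]

a2 ∨ ¬a4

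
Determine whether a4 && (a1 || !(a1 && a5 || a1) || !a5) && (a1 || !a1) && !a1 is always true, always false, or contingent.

a4 && (a1 || !(a1 && a5 || a1) || !a5) && (a1 || !a1) && !a1
= a4 && (a1 || !a1 || !a5) && (a1 || !a1) && !a1
= a4 && (a1 || !a1) && !a1
= a4 && !a1
This depends on a1, a4, so it is not a constant.

contingent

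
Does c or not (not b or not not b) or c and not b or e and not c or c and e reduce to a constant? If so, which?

no

c or not (not b or not not b) or c and not b or e and not c or c and e
= c or b and not b or c and not b or e and not c or c and e   — De Morgan
= c or c and not b or e and not c or c and e   — complement / identity
= c or e and not c or c and e   — absorption
= c or e   — distribution
This depends on c, e, so it is not a constant.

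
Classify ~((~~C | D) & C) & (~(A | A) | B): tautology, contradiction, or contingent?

~((~~C | D) & C) & (~(A | A) | B)
= ~((C | D) & C) & (~(A | A) | B)   [double negation]
= ~((C | D) & C) & (~A | B)   [idempotence]
= ~C & (~A | B)   [absorption]
This depends on A, B, C, so it is not a constant.

contingent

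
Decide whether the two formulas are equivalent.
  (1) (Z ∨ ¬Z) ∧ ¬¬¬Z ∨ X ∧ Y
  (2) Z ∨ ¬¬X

E1: (Z ∨ ¬Z) ∧ ¬¬¬Z ∨ X ∧ Y
    = (Z ∨ ¬Z) ∧ ¬Z ∨ X ∧ Y   — double negation
    = ¬Z ∨ X ∧ Y   — complement / identity
E2: Z ∨ ¬¬X
    = Z ∨ X   — double negation
These differ: at X=0, Y=0, Z=0, E1 = 1 but E2 = 0.

No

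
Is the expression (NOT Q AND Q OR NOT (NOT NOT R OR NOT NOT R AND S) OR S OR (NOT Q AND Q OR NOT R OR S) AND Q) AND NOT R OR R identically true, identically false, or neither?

(NOT Q AND Q OR NOT (NOT NOT R OR NOT NOT R AND S) OR S OR (NOT Q AND Q OR NOT R OR S) AND Q) AND NOT R OR R
= (NOT Q AND Q OR NOT NOT NOT R OR S OR (NOT Q AND Q OR NOT R OR S) AND Q) AND NOT R OR R
= (NOT Q AND Q OR NOT R OR S OR (NOT Q AND Q OR NOT R OR S) AND Q) AND NOT R OR R
= (NOT Q AND Q OR NOT R OR S) AND NOT R OR R
= (NOT R OR S) AND NOT R OR R
= NOT R OR R
= TRUE

identically true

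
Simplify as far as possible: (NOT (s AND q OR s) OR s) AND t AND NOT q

(NOT (s AND q OR s) OR s) AND t AND NOT q
= (NOT s OR s) AND t AND NOT q
= t AND NOT q

t AND NOT q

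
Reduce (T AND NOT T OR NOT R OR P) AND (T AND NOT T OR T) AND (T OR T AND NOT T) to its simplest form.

(NOT R OR P) AND T

(T AND NOT T OR NOT R OR P) AND (T AND NOT T OR T) AND (T OR T AND NOT T)
= (T AND NOT T OR NOT R OR P) AND (T AND NOT T OR T AND T)   (distribution)
= (T AND NOT T OR NOT R OR P) AND T   (distribution)
= (NOT R OR P) AND T   (complement / identity)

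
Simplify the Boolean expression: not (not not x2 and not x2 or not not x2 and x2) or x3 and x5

not (not not x2 and not x2 or not not x2 and x2) or x3 and x5
= not not not x2 or x3 and x5   [distribution]
= not x2 or x3 and x5   [double negation]

not x2 or x3 and x5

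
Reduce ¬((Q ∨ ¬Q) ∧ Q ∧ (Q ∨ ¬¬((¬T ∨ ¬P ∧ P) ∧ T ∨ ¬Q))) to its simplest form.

¬Q

¬((Q ∨ ¬Q) ∧ Q ∧ (Q ∨ ¬¬((¬T ∨ ¬P ∧ P) ∧ T ∨ ¬Q)))
= ¬(Q ∧ (Q ∨ ¬¬((¬T ∨ ¬P ∧ P) ∧ T ∨ ¬Q)))   (complement / identity)
= ¬(Q ∧ (Q ∨ ¬¬(¬T ∧ T ∨ ¬Q)))   (complement / identity)
= ¬(Q ∧ (Q ∨ ¬¬¬Q))   (complement / identity)
= ¬(Q ∧ (Q ∨ ¬Q))   (double negation)
= ¬Q   (complement / identity)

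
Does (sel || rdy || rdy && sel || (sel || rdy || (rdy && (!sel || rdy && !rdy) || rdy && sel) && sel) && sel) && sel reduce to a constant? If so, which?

no

(sel || rdy || rdy && sel || (sel || rdy || (rdy && (!sel || rdy && !rdy) || rdy && sel) && sel) && sel) && sel
= (sel || rdy || rdy && sel || (sel || rdy || (rdy && !sel || rdy && sel) && sel) && sel) && sel
= (sel || rdy || rdy && sel || (sel || rdy || rdy && sel) && sel) && sel
= (sel || rdy || rdy && sel) && sel
= (sel || rdy) && sel
= sel
This depends on sel, so it is not a constant.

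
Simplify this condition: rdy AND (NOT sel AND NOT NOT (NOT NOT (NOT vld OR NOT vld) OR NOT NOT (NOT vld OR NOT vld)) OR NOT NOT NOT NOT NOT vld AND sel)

rdy AND NOT vld

rdy AND (NOT sel AND NOT NOT (NOT NOT (NOT vld OR NOT vld) OR NOT NOT (NOT vld OR NOT vld)) OR NOT NOT NOT NOT NOT vld AND sel)
= rdy AND (NOT sel AND NOT NOT NOT NOT (NOT vld OR NOT vld) OR NOT NOT NOT NOT NOT vld AND sel)
= rdy AND (NOT sel AND NOT NOT NOT NOT NOT vld OR NOT NOT NOT NOT NOT vld AND sel)
= rdy AND NOT NOT NOT NOT NOT vld
= rdy AND NOT NOT NOT vld
= rdy AND NOT vld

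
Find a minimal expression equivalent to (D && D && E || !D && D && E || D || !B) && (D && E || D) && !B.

D && !B

(D && D && E || !D && D && E || D || !B) && (D && E || D) && !B
= (D && E || D || !B) && (D && E || D) && !B
= (D && E || D) && !B
= D && !B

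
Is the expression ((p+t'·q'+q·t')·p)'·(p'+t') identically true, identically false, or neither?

((p+t'·q'+q·t')·p)'·(p'+t')
= ((p+t')·p)'·(p'+t')   (distribution)
= p'·(p'+t')   (absorption)
= p'   (absorption)
This depends on p, so it is not a constant.

neither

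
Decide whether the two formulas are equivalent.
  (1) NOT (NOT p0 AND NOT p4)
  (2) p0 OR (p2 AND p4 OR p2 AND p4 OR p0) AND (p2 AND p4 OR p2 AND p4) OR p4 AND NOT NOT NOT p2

E1: NOT (NOT p0 AND NOT p4)
    = p0 OR p4   (De Morgan)
E2: p0 OR (p2 AND p4 OR p2 AND p4 OR p0) AND (p2 AND p4 OR p2 AND p4) OR p4 AND NOT NOT NOT p2
    = p0 OR (p2 AND p4 OR p2 AND p4 OR p0) AND (p2 AND p4 OR p2 AND p4) OR p4 AND NOT p2   (double negation)
    = p0 OR p2 AND p4 OR p2 AND p4 OR p4 AND NOT p2   (absorption)
    = p0 OR p2 AND p4 OR p4 AND NOT p2   (idempotence)
    = p0 OR p4   (distribution)
Both reduce to p0 OR p4, so they are equivalent.

Yes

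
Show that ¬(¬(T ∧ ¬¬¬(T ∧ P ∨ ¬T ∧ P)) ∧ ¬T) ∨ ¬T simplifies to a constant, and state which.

True

¬(¬(T ∧ ¬¬¬(T ∧ P ∨ ¬T ∧ P)) ∧ ¬T) ∨ ¬T
= T ∧ ¬¬¬(T ∧ P ∨ ¬T ∧ P) ∨ T ∨ ¬T   [De Morgan]
= T ∧ ¬(T ∧ P ∨ ¬T ∧ P) ∨ T ∨ ¬T   [double negation]
= T ∧ ¬P ∨ T ∨ ¬T   [distribution]
= T ∨ ¬T   [absorption]
= True   [complement]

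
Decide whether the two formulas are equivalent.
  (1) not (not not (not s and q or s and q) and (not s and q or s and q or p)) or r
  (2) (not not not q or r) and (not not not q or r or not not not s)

Yes

E1: not (not not (not s and q or s and q) and (not s and q or s and q or p)) or r
    = not ((not s and q or s and q) and (not s and q or s and q or p)) or r
    = not (not s and q or s and q) or r
    = not q or r
E2: (not not not q or r) and (not not not q or r or not not not s)
    = (not not not q or r) and (not not not q or r or not s)
    = not not not q or r
    = not q or r
Both reduce to not q or r, so they are equivalent.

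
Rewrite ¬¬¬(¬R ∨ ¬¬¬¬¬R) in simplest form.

R

¬¬¬(¬R ∨ ¬¬¬¬¬R)
= ¬¬¬(¬R ∨ ¬¬¬R)   (double negation)
= ¬¬(R ∧ ¬¬R)   (De Morgan)
= ¬¬(R ∧ R)   (double negation)
= ¬¬R   (idempotence)
= R   (double negation)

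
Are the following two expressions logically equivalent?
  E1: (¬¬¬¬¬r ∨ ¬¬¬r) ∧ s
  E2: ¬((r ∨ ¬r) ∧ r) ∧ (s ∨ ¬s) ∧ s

E1: (¬¬¬¬¬r ∨ ¬¬¬r) ∧ s
    = (¬¬¬r ∨ ¬¬¬r) ∧ s   (double negation)
    = ¬¬¬r ∧ s   (idempotence)
    = ¬r ∧ s   (double negation)
E2: ¬((r ∨ ¬r) ∧ r) ∧ (s ∨ ¬s) ∧ s
    = ¬((r ∨ ¬r) ∧ r) ∧ s   (complement / identity)
    = ¬r ∧ s   (complement / identity)
Both reduce to ¬r ∧ s, so they are equivalent.

Yes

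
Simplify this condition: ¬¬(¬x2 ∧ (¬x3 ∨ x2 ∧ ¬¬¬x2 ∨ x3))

¬x2

¬¬(¬x2 ∧ (¬x3 ∨ x2 ∧ ¬¬¬x2 ∨ x3))
= ¬¬(¬x2 ∧ (¬x3 ∨ x2 ∧ ¬x2 ∨ x3))   (double negation)
= ¬¬(¬x2 ∧ (¬x3 ∨ x3))   (complement / identity)
= ¬x2 ∧ (¬x3 ∨ x3)   (double negation)
= ¬x2   (complement / identity)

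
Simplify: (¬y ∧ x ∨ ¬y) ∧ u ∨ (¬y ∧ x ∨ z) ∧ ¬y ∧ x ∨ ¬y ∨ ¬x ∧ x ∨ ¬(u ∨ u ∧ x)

(¬y ∧ x ∨ ¬y) ∧ u ∨ (¬y ∧ x ∨ z) ∧ ¬y ∧ x ∨ ¬y ∨ ¬x ∧ x ∨ ¬(u ∨ u ∧ x)
= (¬y ∧ x ∨ ¬y) ∧ u ∨ ¬y ∧ x ∨ ¬y ∨ ¬x ∧ x ∨ ¬(u ∨ u ∧ x)   (absorption)
= (¬y ∧ x ∨ ¬y) ∧ u ∨ ¬y ∧ x ∨ ¬y ∨ ¬(u ∨ u ∧ x)   (complement / identity)
= ¬y ∧ x ∨ ¬y ∨ ¬(u ∨ u ∧ x)   (absorption)
= ¬y ∧ x ∨ ¬y ∨ ¬u   (absorption)
= ¬y ∨ ¬u   (absorption)

¬y ∨ ¬u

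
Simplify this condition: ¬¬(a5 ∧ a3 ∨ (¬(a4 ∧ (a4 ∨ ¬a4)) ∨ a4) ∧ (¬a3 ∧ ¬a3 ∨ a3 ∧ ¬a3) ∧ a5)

¬¬(a5 ∧ a3 ∨ (¬(a4 ∧ (a4 ∨ ¬a4)) ∨ a4) ∧ (¬a3 ∧ ¬a3 ∨ a3 ∧ ¬a3) ∧ a5)
= ¬¬(a5 ∧ a3 ∨ (¬(a4 ∧ (a4 ∨ ¬a4)) ∨ a4) ∧ ¬a3 ∧ a5)   [distribution]
= ¬¬(a5 ∧ a3 ∨ (¬a4 ∨ a4) ∧ ¬a3 ∧ a5)   [complement / identity]
= a5 ∧ a3 ∨ (¬a4 ∨ a4) ∧ ¬a3 ∧ a5   [double negation]
= a5 ∧ a3 ∨ ¬a3 ∧ a5   [complement / identity]
= a5   [distribution]

a5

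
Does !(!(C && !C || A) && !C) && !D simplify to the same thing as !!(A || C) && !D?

E1: !(!(C && !C || A) && !C) && !D
    = !(!A && !C) && !D
    = (A || C) && !D
E2: !!(A || C) && !D
    = (A || C) && !D
Both reduce to (A || C) && !D, so they are equivalent.

Yes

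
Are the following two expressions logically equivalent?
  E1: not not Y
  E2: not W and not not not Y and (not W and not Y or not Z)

No

E1: not not Y
    = Y   — double negation
E2: not W and not not not Y and (not W and not Y or not Z)
    = not W and not Y and (not W and not Y or not Z)   — double negation
    = not W and not Y   — absorption
These differ: at W=0, Y=1, Z=0, E1 = 1 but E2 = 0.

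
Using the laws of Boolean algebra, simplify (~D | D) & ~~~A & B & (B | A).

~A & B

(~D | D) & ~~~A & B & (B | A)
= (~D | D) & ~A & B & (B | A)   [double negation]
= (~D | D) & ~A & B   [absorption]
= ~A & B   [complement / identity]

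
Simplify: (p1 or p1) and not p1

(p1 or p1) and not p1
= p1 and not p1   [idempotence]
= False   [complement]

False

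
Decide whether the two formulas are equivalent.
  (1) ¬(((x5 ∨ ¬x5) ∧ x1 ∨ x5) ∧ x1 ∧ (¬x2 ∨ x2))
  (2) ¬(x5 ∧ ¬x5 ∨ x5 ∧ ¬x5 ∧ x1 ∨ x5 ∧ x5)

E1: ¬(((x5 ∨ ¬x5) ∧ x1 ∨ x5) ∧ x1 ∧ (¬x2 ∨ x2))
    = ¬(((x5 ∨ ¬x5) ∧ x1 ∨ x5) ∧ x1)   — complement / identity
    = ¬((x1 ∨ x5) ∧ x1)   — complement / identity
    = ¬x1   — absorption
E2: ¬(x5 ∧ ¬x5 ∨ x5 ∧ ¬x5 ∧ x1 ∨ x5 ∧ x5)
    = ¬(x5 ∧ ¬x5 ∨ x5 ∧ x5)   — absorption
    = ¬x5   — distribution
These differ: at x1=0, x2=0, x5=1, E1 = 1 but E2 = 0.

No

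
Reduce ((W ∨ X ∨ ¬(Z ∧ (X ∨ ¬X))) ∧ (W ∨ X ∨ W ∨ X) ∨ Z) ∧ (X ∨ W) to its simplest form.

X ∨ W

((W ∨ X ∨ ¬(Z ∧ (X ∨ ¬X))) ∧ (W ∨ X ∨ W ∨ X) ∨ Z) ∧ (X ∨ W)
= ((W ∨ X ∨ ¬Z) ∧ (W ∨ X ∨ W ∨ X) ∨ Z) ∧ (X ∨ W)   (complement / identity)
= ((W ∨ X ∨ ¬Z) ∧ (W ∨ X) ∨ Z) ∧ (X ∨ W)   (idempotence)
= ((X ∨ ¬Z) ∧ X ∨ W ∨ Z) ∧ (X ∨ W)   (distribution)
= (X ∨ W ∨ Z) ∧ (X ∨ W)   (absorption)
= X ∨ W   (absorption)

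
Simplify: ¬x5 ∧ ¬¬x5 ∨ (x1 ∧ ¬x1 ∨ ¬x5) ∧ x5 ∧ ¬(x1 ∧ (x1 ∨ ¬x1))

¬x5 ∧ ¬¬x5 ∨ (x1 ∧ ¬x1 ∨ ¬x5) ∧ x5 ∧ ¬(x1 ∧ (x1 ∨ ¬x1))
= ¬x5 ∧ ¬¬x5 ∨ ¬x5 ∧ x5 ∧ ¬(x1 ∧ (x1 ∨ ¬x1))   [complement / identity]
= ¬x5 ∧ x5 ∨ ¬x5 ∧ x5 ∧ ¬(x1 ∧ (x1 ∨ ¬x1))   [double negation]
= ¬x5 ∧ x5 ∨ ¬x5 ∧ x5 ∧ ¬x1   [complement / identity]
= ¬x5 ∧ x5   [absorption]
= False   [complement]

False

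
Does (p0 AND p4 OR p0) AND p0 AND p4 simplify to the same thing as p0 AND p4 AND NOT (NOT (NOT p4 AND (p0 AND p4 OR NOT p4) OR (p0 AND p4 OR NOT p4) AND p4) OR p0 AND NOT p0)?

Yes

E1: (p0 AND p4 OR p0) AND p0 AND p4
    = p0 AND p4   — absorption
E2: p0 AND p4 AND NOT (NOT (NOT p4 AND (p0 AND p4 OR NOT p4) OR (p0 AND p4 OR NOT p4) AND p4) OR p0 AND NOT p0)
    = p0 AND p4 AND NOT NOT (NOT p4 AND (p0 AND p4 OR NOT p4) OR (p0 AND p4 OR NOT p4) AND p4)   — complement / identity
    = p0 AND p4 AND (NOT p4 AND (p0 AND p4 OR NOT p4) OR (p0 AND p4 OR NOT p4) AND p4)   — double negation
    = p0 AND p4 AND (p0 AND p4 OR NOT p4)   — distribution
    = p0 AND p4   — absorption
Both reduce to p0 AND p4, so they are equivalent.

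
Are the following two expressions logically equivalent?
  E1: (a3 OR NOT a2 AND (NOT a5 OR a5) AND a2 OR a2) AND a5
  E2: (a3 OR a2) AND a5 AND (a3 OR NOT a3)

Yes

E1: (a3 OR NOT a2 AND (NOT a5 OR a5) AND a2 OR a2) AND a5
    = (a3 OR NOT a2 AND a2 OR a2) AND a5   [complement / identity]
    = (a3 OR a2) AND a5   [complement / identity]
E2: (a3 OR a2) AND a5 AND (a3 OR NOT a3)
    = (a3 OR a2) AND a5   [complement / identity]
Both reduce to (a3 OR a2) AND a5, so they are equivalent.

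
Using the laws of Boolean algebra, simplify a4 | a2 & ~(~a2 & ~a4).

a4 | a2

a4 | a2 & ~(~a2 & ~a4)
= a4 | a2 & (a2 | a4)   (De Morgan)
= a4 | a2   (absorption)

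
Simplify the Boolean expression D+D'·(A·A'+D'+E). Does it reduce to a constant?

D+D'·(A·A'+D'+E)
= D+D'·(D'+E)   [complement / identity]
= D+D'   [absorption]
= 1   [complement]

1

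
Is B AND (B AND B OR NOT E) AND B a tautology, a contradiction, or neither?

neither

B AND (B AND B OR NOT E) AND B
= B AND (B OR NOT E) AND B   [idempotence]
= B AND B   [absorption]
= B   [idempotence]
This depends on B, so it is not a constant.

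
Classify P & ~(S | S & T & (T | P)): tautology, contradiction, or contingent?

contingent

P & ~(S | S & T & (T | P))
= P & ~(S | S & T)   (absorption)
= P & ~S   (absorption)
This depends on P, S, so it is not a constant.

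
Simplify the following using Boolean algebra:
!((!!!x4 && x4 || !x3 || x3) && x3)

!x3

!((!!!x4 && x4 || !x3 || x3) && x3)
= !((!x4 && x4 || !x3 || x3) && x3)
= !((!x3 || x3) && x3)
= !x3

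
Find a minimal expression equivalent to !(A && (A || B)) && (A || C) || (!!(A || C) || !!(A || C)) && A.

A || C

!(A && (A || B)) && (A || C) || (!!(A || C) || !!(A || C)) && A
= !A && (A || C) || (!!(A || C) || !!(A || C)) && A   [absorption]
= !A && (A || C) || !!(A || C) && A   [idempotence]
= !A && (A || C) || (A || C) && A   [double negation]
= A || C   [distribution]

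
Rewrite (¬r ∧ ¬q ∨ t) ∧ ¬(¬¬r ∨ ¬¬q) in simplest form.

¬r ∧ ¬q

(¬r ∧ ¬q ∨ t) ∧ ¬(¬¬r ∨ ¬¬q)
= (¬r ∧ ¬q ∨ t) ∧ ¬r ∧ ¬q
= ¬r ∧ ¬q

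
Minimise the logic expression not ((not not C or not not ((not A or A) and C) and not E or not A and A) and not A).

not C or A

not ((not not C or not not ((not A or A) and C) and not E or not A and A) and not A)
= not ((not not C or not not ((not A or A) and C) and not E) and not A)   — complement / identity
= not ((not not C or not not C and not E) and not A)   — complement / identity
= not (not not C and not A)   — absorption
= not C or A   — De Morgan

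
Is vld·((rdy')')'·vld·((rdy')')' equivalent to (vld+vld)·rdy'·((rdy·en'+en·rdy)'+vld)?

Yes

E1: vld·((rdy')')'·vld·((rdy')')'
    = vld·((rdy')')'
    = vld·rdy'
E2: (vld+vld)·rdy'·((rdy·en'+en·rdy)'+vld)
    = vld·rdy'·((rdy·en'+en·rdy)'+vld)
    = vld·rdy'·(rdy'+vld)
    = vld·rdy'
Both reduce to vld·rdy', so they are equivalent.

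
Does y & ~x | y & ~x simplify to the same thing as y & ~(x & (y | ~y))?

Yes

E1: y & ~x | y & ~x
    = y & ~x   (idempotence)
E2: y & ~(x & (y | ~y))
    = y & ~x   (complement / identity)
Both reduce to y & ~x, so they are equivalent.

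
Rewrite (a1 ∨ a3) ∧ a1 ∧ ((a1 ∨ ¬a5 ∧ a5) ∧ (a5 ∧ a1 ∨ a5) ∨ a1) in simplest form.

a1

(a1 ∨ a3) ∧ a1 ∧ ((a1 ∨ ¬a5 ∧ a5) ∧ (a5 ∧ a1 ∨ a5) ∨ a1)
= a1 ∧ ((a1 ∨ ¬a5 ∧ a5) ∧ (a5 ∧ a1 ∨ a5) ∨ a1)   — absorption
= a1 ∧ (a1 ∧ (a5 ∧ a1 ∨ a5) ∨ a1)   — complement / identity
= a1 ∧ (a1 ∧ a5 ∨ a1)   — absorption
= a1 ∧ a1   — absorption
= a1   — idempotence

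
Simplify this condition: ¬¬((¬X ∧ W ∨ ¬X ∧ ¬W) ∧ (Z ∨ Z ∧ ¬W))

¬¬((¬X ∧ W ∨ ¬X ∧ ¬W) ∧ (Z ∨ Z ∧ ¬W))
= ¬¬(¬X ∧ (Z ∨ Z ∧ ¬W))   — distribution
= ¬X ∧ (Z ∨ Z ∧ ¬W)   — double negation
= ¬X ∧ Z   — absorption

¬X ∧ Z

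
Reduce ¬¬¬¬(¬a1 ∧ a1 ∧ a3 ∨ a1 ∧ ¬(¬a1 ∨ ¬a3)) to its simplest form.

a1 ∧ a3

¬¬¬¬(¬a1 ∧ a1 ∧ a3 ∨ a1 ∧ ¬(¬a1 ∨ ¬a3))
= ¬¬(¬a1 ∧ a1 ∧ a3 ∨ a1 ∧ ¬(¬a1 ∨ ¬a3))   (double negation)
= ¬¬(¬a1 ∧ a1 ∧ a3 ∨ a1 ∧ a1 ∧ a3)   (De Morgan)
= ¬¬(a1 ∧ a3)   (distribution)
= a1 ∧ a3   (double negation)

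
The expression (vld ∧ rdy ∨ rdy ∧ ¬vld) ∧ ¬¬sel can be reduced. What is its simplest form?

rdy ∧ sel

(vld ∧ rdy ∨ rdy ∧ ¬vld) ∧ ¬¬sel
= (vld ∧ rdy ∨ rdy ∧ ¬vld) ∧ sel   (double negation)
= rdy ∧ sel   (distribution)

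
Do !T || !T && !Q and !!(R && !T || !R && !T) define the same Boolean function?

E1: !T || !T && !Q
    = !T   [absorption]
E2: !!(R && !T || !R && !T)
    = !!!T   [distribution]
    = !T   [double negation]
Both reduce to !T, so they are equivalent.

Yes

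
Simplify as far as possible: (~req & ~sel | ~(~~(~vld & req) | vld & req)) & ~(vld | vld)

(~req & ~sel | ~(~~(~vld & req) | vld & req)) & ~(vld | vld)
= (~req & ~sel | ~(~vld & req | vld & req)) & ~(vld | vld)   [double negation]
= (~req & ~sel | ~req) & ~(vld | vld)   [distribution]
= (~req & ~sel | ~req) & ~vld   [idempotence]
= ~req & ~vld   [absorption]

~req & ~vld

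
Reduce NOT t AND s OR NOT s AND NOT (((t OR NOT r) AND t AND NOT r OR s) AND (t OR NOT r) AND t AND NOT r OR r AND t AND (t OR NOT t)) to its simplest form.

NOT t

NOT t AND s OR NOT s AND NOT (((t OR NOT r) AND t AND NOT r OR s) AND (t OR NOT r) AND t AND NOT r OR r AND t AND (t OR NOT t))
= NOT t AND s OR NOT s AND NOT ((t OR NOT r) AND t AND NOT r OR r AND t AND (t OR NOT t))
= NOT t AND s OR NOT s AND NOT ((t OR NOT r) AND t AND NOT r OR r AND t)
= NOT t AND s OR NOT s AND NOT (t AND NOT r OR r AND t)
= NOT t AND s OR NOT s AND NOT t
= NOT t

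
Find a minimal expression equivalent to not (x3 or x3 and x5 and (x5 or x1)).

not (x3 or x3 and x5 and (x5 or x1))
= not (x3 or x3 and x5)   (absorption)
= not x3   (absorption)

not x3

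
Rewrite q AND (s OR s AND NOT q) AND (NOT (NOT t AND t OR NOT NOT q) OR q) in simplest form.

q AND s

q AND (s OR s AND NOT q) AND (NOT (NOT t AND t OR NOT NOT q) OR q)
= q AND (s OR s AND NOT q) AND (NOT NOT NOT q OR q)
= q AND (s OR s AND NOT q) AND (NOT q OR q)
= q AND s AND (NOT q OR q)
= q AND s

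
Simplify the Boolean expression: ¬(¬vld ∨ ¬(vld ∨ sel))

¬(¬vld ∨ ¬(vld ∨ sel))
= vld ∧ (vld ∨ sel)   (De Morgan)
= vld   (absorption)

vld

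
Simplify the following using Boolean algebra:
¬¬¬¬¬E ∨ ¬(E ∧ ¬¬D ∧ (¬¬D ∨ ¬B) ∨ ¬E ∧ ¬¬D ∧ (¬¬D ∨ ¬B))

¬E ∨ ¬D

¬¬¬¬¬E ∨ ¬(E ∧ ¬¬D ∧ (¬¬D ∨ ¬B) ∨ ¬E ∧ ¬¬D ∧ (¬¬D ∨ ¬B))
= ¬¬¬¬¬E ∨ ¬(¬¬D ∧ (¬¬D ∨ ¬B))
= ¬¬¬¬¬E ∨ ¬¬¬D
= ¬¬¬E ∨ ¬¬¬D
= ¬¬¬E ∨ ¬D
= ¬E ∨ ¬D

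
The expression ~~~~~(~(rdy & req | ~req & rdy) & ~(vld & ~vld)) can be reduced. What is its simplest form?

rdy

~~~~~(~(rdy & req | ~req & rdy) & ~(vld & ~vld))
= ~~~~(rdy & req | ~req & rdy | vld & ~vld)   [De Morgan]
= ~~~~(rdy | vld & ~vld)   [distribution]
= ~~(rdy | vld & ~vld)   [double negation]
= ~~rdy   [complement / identity]
= rdy   [double negation]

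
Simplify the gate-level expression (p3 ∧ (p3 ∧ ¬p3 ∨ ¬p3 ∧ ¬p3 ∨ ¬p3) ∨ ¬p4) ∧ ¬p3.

¬p4 ∧ ¬p3

(p3 ∧ (p3 ∧ ¬p3 ∨ ¬p3 ∧ ¬p3 ∨ ¬p3) ∨ ¬p4) ∧ ¬p3
= (p3 ∧ (¬p3 ∨ ¬p3) ∨ ¬p4) ∧ ¬p3
= (p3 ∧ ¬p3 ∨ ¬p4) ∧ ¬p3
= ¬p4 ∧ ¬p3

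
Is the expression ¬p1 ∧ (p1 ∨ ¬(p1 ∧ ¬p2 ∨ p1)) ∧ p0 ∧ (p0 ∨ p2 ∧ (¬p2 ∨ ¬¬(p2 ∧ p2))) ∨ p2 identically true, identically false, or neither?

¬p1 ∧ (p1 ∨ ¬(p1 ∧ ¬p2 ∨ p1)) ∧ p0 ∧ (p0 ∨ p2 ∧ (¬p2 ∨ ¬¬(p2 ∧ p2))) ∨ p2
= ¬p1 ∧ (p1 ∨ ¬p1) ∧ p0 ∧ (p0 ∨ p2 ∧ (¬p2 ∨ ¬¬(p2 ∧ p2))) ∨ p2   [absorption]
= ¬p1 ∧ (p1 ∨ ¬p1) ∧ p0 ∧ (p0 ∨ p2 ∧ (¬p2 ∨ ¬¬p2)) ∨ p2   [idempotence]
= ¬p1 ∧ (p1 ∨ ¬p1) ∧ p0 ∧ (p0 ∨ p2 ∧ (¬p2 ∨ p2)) ∨ p2   [double negation]
= ¬p1 ∧ (p1 ∨ ¬p1) ∧ p0 ∧ (p0 ∨ p2) ∨ p2   [complement / identity]
= ¬p1 ∧ (p1 ∨ ¬p1) ∧ p0 ∨ p2   [absorption]
= ¬p1 ∧ p0 ∨ p2   [complement / identity]
This depends on p0, p1, p2, so it is not a constant.

neither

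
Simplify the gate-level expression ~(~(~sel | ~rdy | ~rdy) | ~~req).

~(~(~sel | ~rdy | ~rdy) | ~~req)
= (~sel | ~rdy | ~rdy) & ~req   [De Morgan]
= (~sel | ~rdy) & ~req   [idempotence]

(~sel | ~rdy) & ~req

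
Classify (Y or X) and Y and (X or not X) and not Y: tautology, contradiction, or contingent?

contradiction

(Y or X) and Y and (X or not X) and not Y
= Y and (X or not X) and not Y
= Y and not Y
= False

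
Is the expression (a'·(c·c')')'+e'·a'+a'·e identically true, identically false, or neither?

identically true

(a'·(c·c')')'+e'·a'+a'·e
= a+c·c'+e'·a'+a'·e   (De Morgan)
= a+c·c'+a'   (distribution)
= a+a'   (complement / identity)
= 1   (complement)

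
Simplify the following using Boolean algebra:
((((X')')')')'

((((X')')')')'
= ((X')')'   — double negation
= X'   — double negation

X'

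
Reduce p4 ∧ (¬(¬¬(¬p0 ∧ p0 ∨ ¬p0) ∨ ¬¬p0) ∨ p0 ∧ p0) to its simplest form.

p4 ∧ p0

p4 ∧ (¬(¬¬(¬p0 ∧ p0 ∨ ¬p0) ∨ ¬¬p0) ∨ p0 ∧ p0)
= p4 ∧ (¬(¬p0 ∧ p0 ∨ ¬p0) ∧ ¬p0 ∨ p0 ∧ p0)   (De Morgan)
= p4 ∧ (¬¬p0 ∧ ¬p0 ∨ p0 ∧ p0)   (complement / identity)
= p4 ∧ (p0 ∧ ¬p0 ∨ p0 ∧ p0)   (double negation)
= p4 ∧ p0   (distribution)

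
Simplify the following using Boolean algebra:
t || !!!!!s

t || !s

t || !!!!!s
= t || !!!s   [double negation]
= t || !s   [double negation]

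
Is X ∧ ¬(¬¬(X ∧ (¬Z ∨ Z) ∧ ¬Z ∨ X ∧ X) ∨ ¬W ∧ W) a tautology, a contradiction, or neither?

X ∧ ¬(¬¬(X ∧ (¬Z ∨ Z) ∧ ¬Z ∨ X ∧ X) ∨ ¬W ∧ W)
= X ∧ ¬(¬¬(X ∧ (¬Z ∨ Z) ∧ ¬Z ∨ X) ∨ ¬W ∧ W)
= X ∧ ¬(¬¬(X ∧ ¬Z ∨ X) ∨ ¬W ∧ W)
= X ∧ ¬¬¬(X ∧ ¬Z ∨ X)
= X ∧ ¬¬¬X
= X ∧ ¬X
= False

contradiction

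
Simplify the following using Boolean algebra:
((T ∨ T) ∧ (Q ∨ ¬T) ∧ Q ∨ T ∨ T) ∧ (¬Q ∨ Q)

T

((T ∨ T) ∧ (Q ∨ ¬T) ∧ Q ∨ T ∨ T) ∧ (¬Q ∨ Q)
= ((T ∨ T) ∧ Q ∨ T ∨ T) ∧ (¬Q ∨ Q)
= (T ∨ T) ∧ (¬Q ∨ Q)
= T ∨ T
= T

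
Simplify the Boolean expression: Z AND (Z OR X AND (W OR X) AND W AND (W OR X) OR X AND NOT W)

Z

Z AND (Z OR X AND (W OR X) AND W AND (W OR X) OR X AND NOT W)
= Z AND (Z OR X AND (W OR X) AND W OR X AND NOT W)   [absorption]
= Z AND (Z OR X AND W OR X AND NOT W)   [absorption]
= Z AND (Z OR X)   [distribution]
= Z   [absorption]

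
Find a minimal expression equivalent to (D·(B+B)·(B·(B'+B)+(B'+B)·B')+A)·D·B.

D·B

(D·(B+B)·(B·(B'+B)+(B'+B)·B')+A)·D·B
= (D·(B+B)·(B'+B)+A)·D·B   [distribution]
= (D·(B+B·B')+A)·D·B   [distribution]
= (D·B+A)·D·B   [complement / identity]
= D·B   [absorption]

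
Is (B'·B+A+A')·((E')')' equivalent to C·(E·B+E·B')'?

No

E1: (B'·B+A+A')·((E')')'
    = (A+A')·((E')')'   — complement / identity
    = (A+A')·E'   — double negation
    = E'   — complement / identity
E2: C·(E·B+E·B')'
    = C·E'   — distribution
These differ: at A=0, B=0, C=0, E=0, E1 = 1 but E2 = 0.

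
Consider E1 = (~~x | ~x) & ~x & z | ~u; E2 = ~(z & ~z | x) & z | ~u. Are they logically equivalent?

E1: (~~x | ~x) & ~x & z | ~u
    = (x | ~x) & ~x & z | ~u   (double negation)
    = ~x & z | ~u   (complement / identity)
E2: ~(z & ~z | x) & z | ~u
    = ~x & z | ~u   (complement / identity)
Both reduce to ~x & z | ~u, so they are equivalent.

Yes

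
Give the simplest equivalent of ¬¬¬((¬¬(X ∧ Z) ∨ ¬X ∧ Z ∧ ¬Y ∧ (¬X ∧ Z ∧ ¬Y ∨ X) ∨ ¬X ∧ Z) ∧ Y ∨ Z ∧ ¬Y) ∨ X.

¬Z ∨ X

¬¬¬((¬¬(X ∧ Z) ∨ ¬X ∧ Z ∧ ¬Y ∧ (¬X ∧ Z ∧ ¬Y ∨ X) ∨ ¬X ∧ Z) ∧ Y ∨ Z ∧ ¬Y) ∨ X
= ¬¬¬((X ∧ Z ∨ ¬X ∧ Z ∧ ¬Y ∧ (¬X ∧ Z ∧ ¬Y ∨ X) ∨ ¬X ∧ Z) ∧ Y ∨ Z ∧ ¬Y) ∨ X
= ¬¬¬((X ∧ Z ∨ ¬X ∧ Z ∧ ¬Y ∨ ¬X ∧ Z) ∧ Y ∨ Z ∧ ¬Y) ∨ X
= ¬((X ∧ Z ∨ ¬X ∧ Z ∧ ¬Y ∨ ¬X ∧ Z) ∧ Y ∨ Z ∧ ¬Y) ∨ X
= ¬((X ∧ Z ∨ ¬X ∧ Z) ∧ Y ∨ Z ∧ ¬Y) ∨ X
= ¬(Z ∧ Y ∨ Z ∧ ¬Y) ∨ X
= ¬Z ∨ X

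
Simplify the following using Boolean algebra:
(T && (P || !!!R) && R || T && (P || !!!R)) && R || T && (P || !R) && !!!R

(T && (P || !!!R) && R || T && (P || !!!R)) && R || T && (P || !R) && !!!R
= T && (P || !!!R) && R || T && (P || !R) && !!!R   (absorption)
= T && (P || !R) && R || T && (P || !R) && !!!R   (double negation)
= T && (P || !R) && R || T && (P || !R) && !R   (double negation)
= T && (P || !R)   (distribution)

T && (P || !R)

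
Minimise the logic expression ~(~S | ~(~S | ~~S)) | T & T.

~(~S | ~(~S | ~~S)) | T & T
= S & (~S | ~~S) | T & T   — De Morgan
= S & (~S | S) | T & T   — double negation
= S & (~S | S) | T   — idempotence
= S | T   — complement / identity

S | T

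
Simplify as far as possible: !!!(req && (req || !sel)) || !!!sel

!req || !sel

!!!(req && (req || !sel)) || !!!sel
= !!!req || !!!sel   (absorption)
= !!!req || !sel   (double negation)
= !req || !sel   (double negation)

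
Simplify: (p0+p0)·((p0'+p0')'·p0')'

p0

(p0+p0)·((p0'+p0')'·p0')'
= (p0+p0)·(p0'+p0'+p0)   [De Morgan]
= p0+p0·(p0'+p0')   [distribution]
= p0+p0·p0'   [idempotence]
= p0   [complement / identity]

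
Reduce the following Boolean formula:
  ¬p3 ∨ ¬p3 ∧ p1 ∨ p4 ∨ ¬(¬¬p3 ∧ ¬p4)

¬p3 ∨ ¬p3 ∧ p1 ∨ p4 ∨ ¬(¬¬p3 ∧ ¬p4)
= ¬p3 ∨ ¬p3 ∧ p1 ∨ p4 ∨ ¬p3 ∨ p4   [De Morgan]
= ¬p3 ∨ p4 ∨ ¬p3 ∨ p4   [absorption]
= ¬p3 ∨ p4   [idempotence]

¬p3 ∨ p4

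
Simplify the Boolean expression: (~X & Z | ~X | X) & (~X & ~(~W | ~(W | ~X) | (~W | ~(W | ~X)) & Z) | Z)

(~X & Z | ~X | X) & (~X & ~(~W | ~(W | ~X) | (~W | ~(W | ~X)) & Z) | Z)
= (~X & Z | ~X | X) & (~X & ~(~W | ~(W | ~X)) | Z)
= (~X | X) & (~X & ~(~W | ~(W | ~X)) | Z)
= ~X & ~(~W | ~(W | ~X)) | Z
= ~X & W & (W | ~X) | Z
= ~X & W | Z

~X & W | Z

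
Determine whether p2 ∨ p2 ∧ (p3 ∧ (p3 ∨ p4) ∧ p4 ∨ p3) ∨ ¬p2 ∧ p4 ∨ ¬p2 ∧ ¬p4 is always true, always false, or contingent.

p2 ∨ p2 ∧ (p3 ∧ (p3 ∨ p4) ∧ p4 ∨ p3) ∨ ¬p2 ∧ p4 ∨ ¬p2 ∧ ¬p4
= p2 ∨ p2 ∧ (p3 ∧ p4 ∨ p3) ∨ ¬p2 ∧ p4 ∨ ¬p2 ∧ ¬p4   [absorption]
= p2 ∨ p2 ∧ p3 ∨ ¬p2 ∧ p4 ∨ ¬p2 ∧ ¬p4   [absorption]
= p2 ∨ p2 ∧ p3 ∨ ¬p2   [distribution]
= p2 ∨ ¬p2   [absorption]
= True   [complement]

always true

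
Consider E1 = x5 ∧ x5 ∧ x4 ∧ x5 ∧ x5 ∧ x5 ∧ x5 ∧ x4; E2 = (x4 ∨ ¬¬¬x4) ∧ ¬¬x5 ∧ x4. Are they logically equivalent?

Yes

E1: x5 ∧ x5 ∧ x4 ∧ x5 ∧ x5 ∧ x5 ∧ x5 ∧ x4
    = x5 ∧ x5 ∧ x4 ∧ x5 ∧ x5 ∧ x4
    = x5 ∧ x5 ∧ x4
    = x5 ∧ x4
E2: (x4 ∨ ¬¬¬x4) ∧ ¬¬x5 ∧ x4
    = (x4 ∨ ¬x4) ∧ ¬¬x5 ∧ x4
    = (x4 ∨ ¬x4) ∧ x5 ∧ x4
    = x5 ∧ x4
Both reduce to x5 ∧ x4, so they are equivalent.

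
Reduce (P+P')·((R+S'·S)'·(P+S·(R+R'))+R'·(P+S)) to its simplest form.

R'·(P+S)

(P+P')·((R+S'·S)'·(P+S·(R+R'))+R'·(P+S))
= (R+S'·S)'·(P+S·(R+R'))+R'·(P+S)
= (R+S'·S)'·(P+S)+R'·(P+S)
= R'·(P+S)+R'·(P+S)
= R'·(P+S)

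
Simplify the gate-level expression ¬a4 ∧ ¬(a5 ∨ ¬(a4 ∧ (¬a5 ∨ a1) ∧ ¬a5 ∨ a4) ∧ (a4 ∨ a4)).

¬a4 ∧ ¬a5

¬a4 ∧ ¬(a5 ∨ ¬(a4 ∧ (¬a5 ∨ a1) ∧ ¬a5 ∨ a4) ∧ (a4 ∨ a4))
= ¬a4 ∧ ¬(a5 ∨ ¬(a4 ∧ ¬a5 ∨ a4) ∧ (a4 ∨ a4))   — absorption
= ¬a4 ∧ ¬(a5 ∨ ¬a4 ∧ (a4 ∨ a4))   — absorption
= ¬a4 ∧ ¬(a5 ∨ ¬a4 ∧ a4)   — idempotence
= ¬a4 ∧ ¬a5   — complement / identity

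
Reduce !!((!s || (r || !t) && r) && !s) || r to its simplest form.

!!((!s || (r || !t) && r) && !s) || r
= !!((!s || r) && !s) || r   (absorption)
= !!!s || r   (absorption)
= !s || r   (double negation)

!s || r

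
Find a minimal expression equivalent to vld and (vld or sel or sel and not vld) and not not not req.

vld and not req

vld and (vld or sel or sel and not vld) and not not not req
= vld and (vld or sel or sel and not vld) and not req   (double negation)
= vld and (vld or sel) and not req   (absorption)
= vld and not req   (absorption)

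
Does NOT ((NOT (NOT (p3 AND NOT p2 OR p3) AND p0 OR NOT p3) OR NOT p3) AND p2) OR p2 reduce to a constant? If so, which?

NOT ((NOT (NOT (p3 AND NOT p2 OR p3) AND p0 OR NOT p3) OR NOT p3) AND p2) OR p2
= NOT ((NOT (NOT p3 AND p0 OR NOT p3) OR NOT p3) AND p2) OR p2   — absorption
= NOT ((NOT NOT p3 OR NOT p3) AND p2) OR p2   — absorption
= NOT ((p3 OR NOT p3) AND p2) OR p2   — double negation
= NOT p2 OR p2   — complement / identity
= TRUE   — complement

yes, True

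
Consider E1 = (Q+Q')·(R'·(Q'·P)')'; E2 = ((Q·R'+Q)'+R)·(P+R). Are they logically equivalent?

E1: (Q+Q')·(R'·(Q'·P)')'
    = (R'·(Q'·P)')'   [complement / identity]
    = R+Q'·P   [De Morgan]
E2: ((Q·R'+Q)'+R)·(P+R)
    = (Q'+R)·(P+R)   [absorption]
    = R+Q'·P   [distribution]
Both reduce to R+Q'·P, so they are equivalent.

Yes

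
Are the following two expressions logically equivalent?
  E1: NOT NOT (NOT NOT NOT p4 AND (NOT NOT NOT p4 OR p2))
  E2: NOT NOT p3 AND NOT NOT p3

E1: NOT NOT (NOT NOT NOT p4 AND (NOT NOT NOT p4 OR p2))
    = NOT NOT NOT NOT NOT p4
    = NOT NOT NOT p4
    = NOT p4
E2: NOT NOT p3 AND NOT NOT p3
    = NOT NOT p3
    = p3
These differ: at p2=0, p3=0, p4=0, E1 = 1 but E2 = 0.

No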